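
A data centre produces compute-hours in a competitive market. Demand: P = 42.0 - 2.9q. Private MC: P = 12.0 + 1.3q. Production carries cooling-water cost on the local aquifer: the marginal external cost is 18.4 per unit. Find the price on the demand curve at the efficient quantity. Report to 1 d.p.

Social marginal cost = private MC + MEC = 30.4 + 1.3q.
Set SMC = demand: 30.4 + 1.3q = 42.0 - 2.9q → q* = 2.7619.
Consumer price on the demand curve at q*: 42.0 − 2.9×2.7619 = 33.9905.

P = 34.0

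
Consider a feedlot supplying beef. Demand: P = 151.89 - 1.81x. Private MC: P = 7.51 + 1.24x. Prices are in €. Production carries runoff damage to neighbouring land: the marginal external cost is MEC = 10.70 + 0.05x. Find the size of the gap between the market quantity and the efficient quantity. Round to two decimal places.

Market equilibrium (private): 7.51 + 1.24x = 151.89 - 1.81x → x_m = 47.3377.
Social marginal cost = private MC + MEC = 18.21 + 1.29x.
Set SMC = demand: 18.21 + 1.29x = 151.89 - 1.81x → x* = 43.1226.
Gap = |47.3377 − 43.1226| = 4.2151.

4.22 units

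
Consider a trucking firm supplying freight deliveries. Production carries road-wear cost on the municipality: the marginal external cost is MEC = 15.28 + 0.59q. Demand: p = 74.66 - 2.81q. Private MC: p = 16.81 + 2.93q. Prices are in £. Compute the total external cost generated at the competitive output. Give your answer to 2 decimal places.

£183.96

Market equilibrium (private): 16.81 + 2.93q = 74.66 - 2.81q → q_m = 10.0784.
Total external cost = ∫₀^{q_m} (15.28 + 0.59q) dq = 15.28×10.0784 + ½×0.59×10.0784² = 183.9623.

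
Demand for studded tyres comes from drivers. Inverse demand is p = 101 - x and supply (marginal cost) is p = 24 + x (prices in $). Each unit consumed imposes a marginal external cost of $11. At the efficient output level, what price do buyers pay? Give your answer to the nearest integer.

P = $68

Social marginal benefit = demand − MEC = 90 - x.
Set SMB = MC: 90 - x = 24 + x → x* = 33.0000.
Consumer price on the demand curve at x*: 101 − 1×33.0000 = 68.0000.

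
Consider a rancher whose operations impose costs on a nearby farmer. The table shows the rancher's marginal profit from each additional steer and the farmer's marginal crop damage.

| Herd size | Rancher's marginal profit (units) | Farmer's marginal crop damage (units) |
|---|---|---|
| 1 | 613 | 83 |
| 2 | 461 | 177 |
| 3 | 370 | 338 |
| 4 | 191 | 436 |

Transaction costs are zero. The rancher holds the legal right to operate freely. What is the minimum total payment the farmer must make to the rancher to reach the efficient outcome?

Left alone the rancher would choose level 4 (marginal profit stays positive).
Efficient level: k* = 3 (marginal profit ≥ marginal crop damage through 3).
The farmer must at least cover the rancher's forgone profit from cutting 4→3: 191 = 191.

191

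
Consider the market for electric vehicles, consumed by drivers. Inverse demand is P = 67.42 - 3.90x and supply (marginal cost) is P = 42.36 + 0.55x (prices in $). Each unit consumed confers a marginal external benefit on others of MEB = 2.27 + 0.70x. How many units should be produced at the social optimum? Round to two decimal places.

Social marginal benefit = demand + MEB = 69.69 - 3.20x.
Set SMB = MC: 69.69 - 3.20x = 42.36 + 0.55x → x* = 7.2880.

x* = 7.29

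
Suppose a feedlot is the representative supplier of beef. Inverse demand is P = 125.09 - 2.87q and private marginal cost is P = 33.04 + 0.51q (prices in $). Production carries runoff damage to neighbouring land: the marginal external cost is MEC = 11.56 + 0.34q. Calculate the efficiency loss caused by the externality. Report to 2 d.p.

Market equilibrium (private): 33.04 + 0.51q = 125.09 - 2.87q → q_m = 27.2337.
Social marginal cost = private MC + MEC = 44.60 + 0.85q.
Set SMC = demand: 44.60 + 0.85q = 125.09 - 2.87q → q* = 21.6371.
Height of the DWL triangle at q_m is SMC(q_m) − demand(q_m) = MEC(q_m) = 20.8195.
DWL = ½ × 5.5966 × 20.8195 = 58.2592.

DWL = $58.26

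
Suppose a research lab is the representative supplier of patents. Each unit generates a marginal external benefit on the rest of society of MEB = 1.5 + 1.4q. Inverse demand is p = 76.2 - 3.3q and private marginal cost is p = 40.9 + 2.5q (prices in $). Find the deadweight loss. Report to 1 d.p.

DWL = $11.4

Market equilibrium (private): 40.9 + 2.5q = 76.2 - 3.3q → q_m = 6.0862.
Social marginal cost = private MC − MEB = 39.4 + 1.1q.
Set SMC = demand: 39.4 + 1.1q = 76.2 - 3.3q → q* = 8.3636.
The welfare-loss triangle has base |q_m − q*| and height MEB(q_m) (the vertical gap between SMC and demand is zero at q* and MEB at q_m).
DWL = ½ × 2.2774 × 10.0207 = 11.4106.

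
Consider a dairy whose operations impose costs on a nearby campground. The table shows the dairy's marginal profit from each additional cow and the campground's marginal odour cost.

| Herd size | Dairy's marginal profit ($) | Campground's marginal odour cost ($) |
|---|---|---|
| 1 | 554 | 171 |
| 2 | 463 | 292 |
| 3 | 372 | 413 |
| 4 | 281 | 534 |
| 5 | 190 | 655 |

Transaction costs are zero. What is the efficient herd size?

Bargaining reaches the level where marginal profit last exceeds marginal odour cost.
That holds through level 2 (463 ≥ 292) but not at 3 (372 < 413).

2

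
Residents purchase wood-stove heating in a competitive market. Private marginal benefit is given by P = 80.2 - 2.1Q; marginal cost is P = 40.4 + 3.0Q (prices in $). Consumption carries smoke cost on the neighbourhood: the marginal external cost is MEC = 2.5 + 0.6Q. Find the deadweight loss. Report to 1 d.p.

Market equilibrium (private): 40.4 + 3.0Q = 80.2 - 2.1Q → Q_m = 7.8039.
Social marginal benefit = demand − MEC = 77.7 - 2.7Q.
Set SMB = MC: 77.7 - 2.7Q = 40.4 + 3.0Q → Q* = 6.5439.
The loss is the area between SMB and MC from Q* to Q_m; with linear curves that's a triangle of height MEC(Q_m).
DWL = ½ × 1.2600 × 7.1824 = 4.5249.

DWL = $4.5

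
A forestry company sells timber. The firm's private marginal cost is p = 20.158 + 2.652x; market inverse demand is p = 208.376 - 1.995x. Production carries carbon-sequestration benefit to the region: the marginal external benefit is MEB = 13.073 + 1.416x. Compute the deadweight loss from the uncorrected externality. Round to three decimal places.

DWL = 767.524

Market equilibrium (private): 20.158 + 2.652x = 208.376 - 1.995x → x_m = 40.5031.
Social marginal cost = private MC − MEB = 7.085 + 1.236x.
Set SMC = demand: 7.085 + 1.236x = 208.376 - 1.995x → x* = 62.2999.
Between x* and x_m the wedge demand − SMC runs linearly from 0 to MEB(x_m), so the loss is a triangle.
DWL = ½ × 21.7968 × 70.4254 = 767.5242.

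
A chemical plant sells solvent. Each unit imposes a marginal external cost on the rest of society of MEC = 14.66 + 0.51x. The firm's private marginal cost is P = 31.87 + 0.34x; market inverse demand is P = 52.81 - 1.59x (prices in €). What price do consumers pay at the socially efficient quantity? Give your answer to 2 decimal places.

Social marginal cost = private MC + MEC = 46.53 + 0.85x.
Set SMC = demand: 46.53 + 0.85x = 52.81 - 1.59x → x* = 2.5738.
Consumer price on the demand curve at x*: 52.81 − 1.59×2.5738 = 48.7177.

P = €48.72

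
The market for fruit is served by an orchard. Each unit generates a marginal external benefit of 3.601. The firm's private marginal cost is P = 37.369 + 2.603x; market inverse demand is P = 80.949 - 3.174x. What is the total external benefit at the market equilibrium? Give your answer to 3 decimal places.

Market equilibrium (private): 37.369 + 2.603x = 80.949 - 3.174x → x_m = 7.5437.
Total external benefit = MEB × x_m = 3.601 × 7.5437 = 27.1649.

27.165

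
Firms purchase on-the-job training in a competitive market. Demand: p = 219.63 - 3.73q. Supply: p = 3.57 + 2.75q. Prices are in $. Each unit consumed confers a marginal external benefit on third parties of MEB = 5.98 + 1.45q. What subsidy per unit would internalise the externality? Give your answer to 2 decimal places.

Social marginal benefit = demand + MEB = 225.61 - 2.28q.
Set SMB = MC: 225.61 - 2.28q = 3.57 + 2.75q → q* = 44.1431.
The Pigouvian subsidy equals MEB at q*: 5.98 + 1.45×44.1431 = 69.9875.

subsidy = $69.99 per unit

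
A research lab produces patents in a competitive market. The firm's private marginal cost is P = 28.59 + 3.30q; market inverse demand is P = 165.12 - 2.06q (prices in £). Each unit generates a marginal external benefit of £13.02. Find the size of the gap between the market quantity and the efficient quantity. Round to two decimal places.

2.43 units

Market equilibrium (private): 28.59 + 3.30q = 165.12 - 2.06q → q_m = 25.4720.
Social marginal cost = private MC − MEB = 15.57 + 3.30q.
Set SMC = demand: 15.57 + 3.30q = 165.12 - 2.06q → q* = 27.9011.
Gap = |25.4720 − 27.9011| = 2.4291.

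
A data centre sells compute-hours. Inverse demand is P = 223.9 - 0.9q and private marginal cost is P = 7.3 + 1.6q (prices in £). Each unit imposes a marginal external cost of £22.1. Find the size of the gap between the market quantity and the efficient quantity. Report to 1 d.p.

8.8 units

Market equilibrium (private): 7.3 + 1.6q = 223.9 - 0.9q → q_m = 86.6400.
Social marginal cost = private MC + MEC = 29.4 + 1.6q.
Set SMC = demand: 29.4 + 1.6q = 223.9 - 0.9q → q* = 77.8000.
Gap = |86.6400 − 77.8000| = 8.8400.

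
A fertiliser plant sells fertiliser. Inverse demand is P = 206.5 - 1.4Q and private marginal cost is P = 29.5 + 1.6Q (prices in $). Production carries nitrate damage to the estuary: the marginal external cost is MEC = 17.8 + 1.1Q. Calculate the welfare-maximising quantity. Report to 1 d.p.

Social marginal cost = private MC + MEC = 47.3 + 2.7Q.
Set SMC = demand: 47.3 + 2.7Q = 206.5 - 1.4Q → Q* = 38.8293.

Q* = 38.8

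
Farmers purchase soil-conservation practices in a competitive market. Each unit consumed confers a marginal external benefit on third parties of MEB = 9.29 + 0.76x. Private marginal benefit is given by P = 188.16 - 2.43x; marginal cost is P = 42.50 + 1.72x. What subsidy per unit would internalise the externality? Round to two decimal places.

Social marginal benefit = demand + MEB = 197.45 - 1.67x.
Set SMB = MC: 197.45 - 1.67x = 42.50 + 1.72x → x* = 45.7080.
The Pigouvian subsidy equals MEB at x*: 9.29 + 0.76×45.7080 = 44.0281.

subsidy = 44.03 per unit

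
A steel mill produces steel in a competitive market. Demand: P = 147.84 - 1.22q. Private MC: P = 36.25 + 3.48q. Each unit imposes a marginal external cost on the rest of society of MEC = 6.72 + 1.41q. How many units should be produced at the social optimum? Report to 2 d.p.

Social marginal cost = private MC + MEC = 42.97 + 4.89q.
Set SMC = demand: 42.97 + 4.89q = 147.84 - 1.22q → q* = 17.1637.

q* = 17.16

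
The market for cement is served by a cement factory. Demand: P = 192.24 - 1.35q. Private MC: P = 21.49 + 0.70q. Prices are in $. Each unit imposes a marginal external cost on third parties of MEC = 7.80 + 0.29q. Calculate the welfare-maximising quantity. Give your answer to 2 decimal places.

q* = 69.64

Social marginal cost = private MC + MEC = 29.29 + 0.99q.
Set SMC = demand: 29.29 + 0.99q = 192.24 - 1.35q → q* = 69.6368.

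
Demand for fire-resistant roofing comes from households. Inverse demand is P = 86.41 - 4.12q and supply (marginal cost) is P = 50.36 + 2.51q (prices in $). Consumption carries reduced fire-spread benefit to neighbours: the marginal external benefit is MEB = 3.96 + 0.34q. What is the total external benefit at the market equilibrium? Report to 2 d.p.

Market equilibrium (private): 50.36 + 2.51q = 86.41 - 4.12q → q_m = 5.4374.
Total external benefit = ∫₀^{q_m} (3.96 + 0.34q) dq = 3.96×5.4374 + ½×0.34×5.4374² = 26.5582.

$26.56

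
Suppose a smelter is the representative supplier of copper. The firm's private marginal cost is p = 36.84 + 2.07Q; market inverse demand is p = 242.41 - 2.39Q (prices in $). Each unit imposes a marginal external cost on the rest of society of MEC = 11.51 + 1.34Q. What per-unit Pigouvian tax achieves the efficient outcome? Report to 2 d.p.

tax = $56.34 per unit

Social marginal cost = private MC + MEC = 48.35 + 3.41Q.
Set SMC = demand: 48.35 + 3.41Q = 242.41 - 2.39Q → Q* = 33.4586.
The Pigouvian tax equals MEC at Q*: 11.51 + 1.34×33.4586 = 56.3445.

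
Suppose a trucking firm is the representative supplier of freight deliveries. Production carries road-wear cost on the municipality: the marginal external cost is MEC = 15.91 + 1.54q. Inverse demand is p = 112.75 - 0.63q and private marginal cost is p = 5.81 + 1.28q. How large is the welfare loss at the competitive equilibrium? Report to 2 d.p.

DWL = 1511.79

Market equilibrium (private): 5.81 + 1.28q = 112.75 - 0.63q → q_m = 55.9895.
Social marginal cost = private MC + MEC = 21.72 + 2.82q.
Set SMC = demand: 21.72 + 2.82q = 112.75 - 0.63q → q* = 26.3855.
Height of the DWL triangle at q_m is SMC(q_m) − demand(q_m) = MEC(q_m) = 102.1339.
DWL = ½ × 29.6040 × 102.1339 = 1511.7860.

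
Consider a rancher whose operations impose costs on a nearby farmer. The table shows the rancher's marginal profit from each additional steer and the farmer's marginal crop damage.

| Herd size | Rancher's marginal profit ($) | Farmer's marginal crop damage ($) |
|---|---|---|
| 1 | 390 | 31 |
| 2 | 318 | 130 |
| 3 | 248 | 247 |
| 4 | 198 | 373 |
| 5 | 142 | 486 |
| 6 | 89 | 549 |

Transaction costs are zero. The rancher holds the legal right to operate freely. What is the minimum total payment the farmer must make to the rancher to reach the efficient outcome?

Left alone the rancher would choose level 6 (marginal profit stays positive).
Efficient level: k* = 3 (marginal profit ≥ marginal crop damage through 3).
The farmer must at least cover the rancher's forgone profit from cutting 6→3: 198 + 142 + 89 = 429.

$429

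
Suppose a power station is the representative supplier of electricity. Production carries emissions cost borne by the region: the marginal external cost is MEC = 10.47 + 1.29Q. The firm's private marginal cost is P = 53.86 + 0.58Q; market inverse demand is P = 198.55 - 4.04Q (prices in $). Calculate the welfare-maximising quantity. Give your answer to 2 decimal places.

Social marginal cost = private MC + MEC = 64.33 + 1.87Q.
Set SMC = demand: 64.33 + 1.87Q = 198.55 - 4.04Q → Q* = 22.7107.

Q* = 22.71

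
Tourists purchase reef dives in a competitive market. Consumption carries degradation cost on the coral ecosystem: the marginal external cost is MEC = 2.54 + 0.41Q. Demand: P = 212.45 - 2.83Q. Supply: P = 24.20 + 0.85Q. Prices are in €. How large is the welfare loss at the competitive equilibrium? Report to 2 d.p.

Market equilibrium (private): 24.20 + 0.85Q = 212.45 - 2.83Q → Q_m = 51.1549.
Social marginal benefit = demand − MEC = 209.91 - 3.24Q.
Set SMB = MC: 209.91 - 3.24Q = 24.20 + 0.85Q → Q* = 45.4059.
Height of the DWL triangle at Q_m is MC(Q_m) − SMB(Q_m) = MEC(Q_m) = 23.5135.
DWL = ½ × 5.7490 × 23.5135 = 67.5896.

DWL = €67.59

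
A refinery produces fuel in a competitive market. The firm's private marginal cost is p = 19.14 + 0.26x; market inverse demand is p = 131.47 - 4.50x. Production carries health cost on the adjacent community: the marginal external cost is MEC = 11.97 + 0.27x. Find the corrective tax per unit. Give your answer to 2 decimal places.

Social marginal cost = private MC + MEC = 31.11 + 0.53x.
Set SMC = demand: 31.11 + 0.53x = 131.47 - 4.50x → x* = 19.9523.
The Pigouvian tax equals MEC at x*: 11.97 + 0.27×19.9523 = 17.3571.

tax = 17.36 per unit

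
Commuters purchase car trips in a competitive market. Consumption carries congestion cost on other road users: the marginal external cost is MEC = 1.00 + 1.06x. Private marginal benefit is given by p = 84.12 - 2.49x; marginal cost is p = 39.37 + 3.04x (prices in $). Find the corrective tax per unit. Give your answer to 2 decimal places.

tax = $8.04 per unit

Social marginal benefit = demand − MEC = 83.12 - 3.55x.
Set SMB = MC: 83.12 - 3.55x = 39.37 + 3.04x → x* = 6.6388.
The Pigouvian tax equals MEC at x*: 1.00 + 1.06×6.6388 = 8.0371.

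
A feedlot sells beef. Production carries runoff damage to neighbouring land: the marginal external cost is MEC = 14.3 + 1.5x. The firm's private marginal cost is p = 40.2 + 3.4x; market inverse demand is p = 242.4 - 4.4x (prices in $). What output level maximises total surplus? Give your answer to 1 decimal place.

Social marginal cost = private MC + MEC = 54.5 + 4.9x.
Set SMC = demand: 54.5 + 4.9x = 242.4 - 4.4x → x* = 20.2043.

x* = 20.2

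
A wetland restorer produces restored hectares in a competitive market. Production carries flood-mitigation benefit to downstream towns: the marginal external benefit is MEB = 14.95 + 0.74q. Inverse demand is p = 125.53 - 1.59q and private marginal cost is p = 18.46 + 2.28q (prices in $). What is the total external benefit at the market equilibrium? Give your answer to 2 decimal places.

$696.83

Market equilibrium (private): 18.46 + 2.28q = 125.53 - 1.59q → q_m = 27.6667.
Total external benefit = ∫₀^{q_m} (14.95 + 0.74q) dq = 14.95×27.6667 + ½×0.74×27.6667² = 696.8323.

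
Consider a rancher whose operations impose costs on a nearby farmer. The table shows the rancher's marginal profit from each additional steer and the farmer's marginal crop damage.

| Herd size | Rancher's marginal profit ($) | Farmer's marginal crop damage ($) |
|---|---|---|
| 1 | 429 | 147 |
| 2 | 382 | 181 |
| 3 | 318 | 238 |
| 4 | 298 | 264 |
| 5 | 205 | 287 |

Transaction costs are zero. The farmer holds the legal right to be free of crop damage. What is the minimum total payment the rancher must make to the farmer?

$830

Efficient level: marginal profit ≥ marginal crop damage through level 4, so k* = 4.
With the farmer holding the right, the rancher must at least compensate total damage at k*: 147 + 181 + 238 + 264 = 830.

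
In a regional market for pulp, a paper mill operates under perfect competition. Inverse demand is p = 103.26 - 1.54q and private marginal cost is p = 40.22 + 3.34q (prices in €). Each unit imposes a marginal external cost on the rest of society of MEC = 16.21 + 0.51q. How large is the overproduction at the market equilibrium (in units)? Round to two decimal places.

4.23 units

Market equilibrium (private): 40.22 + 3.34q = 103.26 - 1.54q → q_m = 12.9180.
Social marginal cost = private MC + MEC = 56.43 + 3.85q.
Set SMC = demand: 56.43 + 3.85q = 103.26 - 1.54q → q* = 8.6883.
Gap = |12.9180 − 8.6883| = 4.2297.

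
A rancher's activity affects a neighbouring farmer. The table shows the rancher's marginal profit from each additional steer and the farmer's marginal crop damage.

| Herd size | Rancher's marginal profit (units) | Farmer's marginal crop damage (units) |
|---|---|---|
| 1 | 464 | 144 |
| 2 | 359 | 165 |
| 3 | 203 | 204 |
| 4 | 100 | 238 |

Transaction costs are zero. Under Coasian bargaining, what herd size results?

2

Bargaining reaches the level where marginal profit last exceeds marginal crop damage.
That holds through level 2 (359 ≥ 165) but not at 3 (203 < 204).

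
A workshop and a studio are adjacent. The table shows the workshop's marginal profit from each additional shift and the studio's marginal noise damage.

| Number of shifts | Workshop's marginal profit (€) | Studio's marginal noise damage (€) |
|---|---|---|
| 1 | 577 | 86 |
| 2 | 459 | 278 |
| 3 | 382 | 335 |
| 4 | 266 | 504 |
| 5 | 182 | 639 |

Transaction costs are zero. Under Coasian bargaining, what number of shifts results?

3

Bargaining reaches the level where marginal profit last exceeds marginal noise damage.
That holds through level 3 (382 ≥ 335) but not at 4 (266 < 504).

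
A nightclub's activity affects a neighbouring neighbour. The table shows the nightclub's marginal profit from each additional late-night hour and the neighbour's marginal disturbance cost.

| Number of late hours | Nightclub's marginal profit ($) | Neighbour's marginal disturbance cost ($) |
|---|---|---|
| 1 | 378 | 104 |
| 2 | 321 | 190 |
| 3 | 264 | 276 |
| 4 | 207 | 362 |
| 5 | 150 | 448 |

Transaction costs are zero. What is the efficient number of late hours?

Bargaining reaches the level where marginal profit last exceeds marginal disturbance cost.
That holds through level 2 (321 ≥ 190) but not at 3 (264 < 276).

2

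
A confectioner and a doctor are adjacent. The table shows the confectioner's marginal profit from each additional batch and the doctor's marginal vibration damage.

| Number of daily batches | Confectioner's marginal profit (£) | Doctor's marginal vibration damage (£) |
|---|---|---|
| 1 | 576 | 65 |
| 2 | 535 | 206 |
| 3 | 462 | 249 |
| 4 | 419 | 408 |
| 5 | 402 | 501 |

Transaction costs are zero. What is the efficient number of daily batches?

4

Bargaining reaches the level where marginal profit last exceeds marginal vibration damage.
That holds through level 4 (419 ≥ 408) but not at 5 (402 < 501).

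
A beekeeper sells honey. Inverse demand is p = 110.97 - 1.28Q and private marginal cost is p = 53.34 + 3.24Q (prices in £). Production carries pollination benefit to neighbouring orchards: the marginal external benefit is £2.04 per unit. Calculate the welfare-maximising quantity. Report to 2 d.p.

Q* = 13.20

Social marginal cost = private MC − MEB = 51.30 + 3.24Q.
Set SMC = demand: 51.30 + 3.24Q = 110.97 - 1.28Q → Q* = 13.2013.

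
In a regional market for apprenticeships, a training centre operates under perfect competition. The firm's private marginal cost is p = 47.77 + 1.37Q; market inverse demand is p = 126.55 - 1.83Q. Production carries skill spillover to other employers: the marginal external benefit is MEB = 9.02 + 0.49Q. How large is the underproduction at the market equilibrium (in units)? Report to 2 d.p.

7.78 units

Market equilibrium (private): 47.77 + 1.37Q = 126.55 - 1.83Q → Q_m = 24.6188.
Social marginal cost = private MC − MEB = 38.75 + 0.88Q.
Set SMC = demand: 38.75 + 0.88Q = 126.55 - 1.83Q → Q* = 32.3985.
Gap = |24.6188 − 32.3985| = 7.7797.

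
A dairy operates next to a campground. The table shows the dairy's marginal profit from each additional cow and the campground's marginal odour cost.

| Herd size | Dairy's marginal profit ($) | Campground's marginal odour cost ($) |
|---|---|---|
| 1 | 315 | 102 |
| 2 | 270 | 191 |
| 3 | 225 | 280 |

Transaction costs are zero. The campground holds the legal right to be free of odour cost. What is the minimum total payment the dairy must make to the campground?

$293

Efficient level: marginal profit ≥ marginal odour cost through level 2, so k* = 2.
With the campground holding the right, the dairy must at least compensate total damage at k*: 102 + 191 = 293.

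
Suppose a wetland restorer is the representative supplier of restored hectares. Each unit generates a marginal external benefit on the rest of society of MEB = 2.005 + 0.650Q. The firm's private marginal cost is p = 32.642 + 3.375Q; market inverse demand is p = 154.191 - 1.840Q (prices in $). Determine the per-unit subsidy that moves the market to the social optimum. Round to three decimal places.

subsidy = $19.598 per unit

Social marginal cost = private MC − MEB = 30.637 + 2.725Q.
Set SMC = demand: 30.637 + 2.725Q = 154.191 - 1.840Q → Q* = 27.0655.
The Pigouvian subsidy equals MEB at Q*: 2.005 + 0.650×27.0655 = 19.5976.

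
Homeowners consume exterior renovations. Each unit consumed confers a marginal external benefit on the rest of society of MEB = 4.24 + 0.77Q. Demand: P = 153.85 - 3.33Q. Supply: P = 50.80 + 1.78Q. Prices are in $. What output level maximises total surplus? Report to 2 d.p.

Q* = 24.72

Social marginal benefit = demand + MEB = 158.09 - 2.56Q.
Set SMB = MC: 158.09 - 2.56Q = 50.80 + 1.78Q → Q* = 24.7212.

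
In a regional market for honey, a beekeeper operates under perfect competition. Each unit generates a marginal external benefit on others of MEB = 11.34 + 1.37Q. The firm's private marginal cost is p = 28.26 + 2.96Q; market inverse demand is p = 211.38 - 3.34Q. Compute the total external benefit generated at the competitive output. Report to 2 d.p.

908.35

Market equilibrium (private): 28.26 + 2.96Q = 211.38 - 3.34Q → Q_m = 29.0667.
Total external benefit = ∫₀^{Q_m} (11.34 + 1.37Q) dQ = 11.34×29.0667 + ½×1.37×29.0667² = 908.3544.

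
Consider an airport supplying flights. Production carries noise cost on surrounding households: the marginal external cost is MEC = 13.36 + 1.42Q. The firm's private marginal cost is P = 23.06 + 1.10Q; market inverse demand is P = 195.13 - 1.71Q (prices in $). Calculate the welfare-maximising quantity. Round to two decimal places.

Social marginal cost = private MC + MEC = 36.42 + 2.52Q.
Set SMC = demand: 36.42 + 2.52Q = 195.13 - 1.71Q → Q* = 37.5201.

Q* = 37.52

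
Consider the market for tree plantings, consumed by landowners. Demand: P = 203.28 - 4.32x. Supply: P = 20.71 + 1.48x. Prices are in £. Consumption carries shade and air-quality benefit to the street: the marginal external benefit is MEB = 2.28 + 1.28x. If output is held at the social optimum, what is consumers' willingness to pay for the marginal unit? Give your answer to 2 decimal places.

P = £26.61

Social marginal benefit = demand + MEB = 205.56 - 3.04x.
Set SMB = MC: 205.56 - 3.04x = 20.71 + 1.48x → x* = 40.8960.
Consumer price on the demand curve at x*: 203.28 − 4.32×40.8960 = 26.6093.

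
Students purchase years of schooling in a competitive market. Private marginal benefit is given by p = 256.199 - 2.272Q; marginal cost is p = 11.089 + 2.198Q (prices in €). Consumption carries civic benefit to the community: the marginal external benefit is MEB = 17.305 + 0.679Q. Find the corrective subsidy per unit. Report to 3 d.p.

Social marginal benefit = demand + MEB = 273.504 - 1.593Q.
Set SMB = MC: 273.504 - 1.593Q = 11.089 + 2.198Q → Q* = 69.2205.
The Pigouvian subsidy equals MEB at Q*: 17.305 + 0.679×69.2205 = 64.3057.

subsidy = €64.306 per unit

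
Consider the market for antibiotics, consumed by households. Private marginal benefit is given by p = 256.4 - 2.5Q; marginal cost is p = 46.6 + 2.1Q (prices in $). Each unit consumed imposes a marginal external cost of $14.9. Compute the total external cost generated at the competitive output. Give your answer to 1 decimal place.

$679.6

Market equilibrium (private): 46.6 + 2.1Q = 256.4 - 2.5Q → Q_m = 45.6087.
Total external cost = MEC × Q_m = 14.9 × 45.6087 = 679.5696.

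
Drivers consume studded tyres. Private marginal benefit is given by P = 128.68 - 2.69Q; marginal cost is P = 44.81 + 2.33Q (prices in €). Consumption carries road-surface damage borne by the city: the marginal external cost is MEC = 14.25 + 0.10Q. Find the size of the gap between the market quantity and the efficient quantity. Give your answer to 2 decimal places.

3.11 units

Market equilibrium (private): 44.81 + 2.33Q = 128.68 - 2.69Q → Q_m = 16.7072.
Social marginal benefit = demand − MEC = 114.43 - 2.79Q.
Set SMB = MC: 114.43 - 2.79Q = 44.81 + 2.33Q → Q* = 13.5977.
Gap = |16.7072 − 13.5977| = 3.1095.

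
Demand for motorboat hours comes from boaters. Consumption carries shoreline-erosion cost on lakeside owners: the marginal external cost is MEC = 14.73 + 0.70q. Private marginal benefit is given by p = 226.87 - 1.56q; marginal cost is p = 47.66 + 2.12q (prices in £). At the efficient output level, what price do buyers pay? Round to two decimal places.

P = £168.29

Social marginal benefit = demand − MEC = 212.14 - 2.26q.
Set SMB = MC: 212.14 - 2.26q = 47.66 + 2.12q → q* = 37.5525.
Consumer price on the demand curve at q*: 226.87 − 1.56×37.5525 = 168.2881.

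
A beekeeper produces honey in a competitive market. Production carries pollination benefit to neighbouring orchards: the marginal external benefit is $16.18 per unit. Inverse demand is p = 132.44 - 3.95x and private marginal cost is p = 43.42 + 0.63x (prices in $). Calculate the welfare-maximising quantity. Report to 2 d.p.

x* = 22.97

Social marginal cost = private MC − MEB = 27.24 + 0.63x.
Set SMC = demand: 27.24 + 0.63x = 132.44 - 3.95x → x* = 22.9694.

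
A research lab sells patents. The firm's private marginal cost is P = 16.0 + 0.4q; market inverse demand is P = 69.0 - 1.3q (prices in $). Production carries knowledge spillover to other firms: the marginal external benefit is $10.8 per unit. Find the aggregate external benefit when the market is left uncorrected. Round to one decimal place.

$336.7

Market equilibrium (private): 16.0 + 0.4q = 69.0 - 1.3q → q_m = 31.1765.
Total external benefit = MEB × q_m = 10.8 × 31.1765 = 336.7062.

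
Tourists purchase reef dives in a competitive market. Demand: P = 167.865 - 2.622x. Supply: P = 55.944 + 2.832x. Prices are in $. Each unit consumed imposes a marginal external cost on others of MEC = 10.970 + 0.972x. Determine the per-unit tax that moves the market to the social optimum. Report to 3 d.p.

Social marginal benefit = demand − MEC = 156.895 - 3.594x.
Set SMB = MC: 156.895 - 3.594x = 55.944 + 2.832x → x* = 15.7098.
The Pigouvian tax equals MEC at x*: 10.970 + 0.972×15.7098 = 26.2399.

tax = $26.240 per unit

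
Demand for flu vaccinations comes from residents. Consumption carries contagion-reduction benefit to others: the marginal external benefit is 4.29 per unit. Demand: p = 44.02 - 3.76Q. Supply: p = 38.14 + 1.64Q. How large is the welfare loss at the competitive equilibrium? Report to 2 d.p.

Market equilibrium (private): 38.14 + 1.64Q = 44.02 - 3.76Q → Q_m = 1.0889.
Social marginal benefit = demand + MEB = 48.31 - 3.76Q.
Set SMB = MC: 48.31 - 3.76Q = 38.14 + 1.64Q → Q* = 1.8833.
The loss is the area between SMB and MC from Q* to Q_m; with linear curves that's a triangle of height MEB(Q_m).
DWL = ½ × 0.7944 × 4.2900 = 1.7040.

DWL = 1.70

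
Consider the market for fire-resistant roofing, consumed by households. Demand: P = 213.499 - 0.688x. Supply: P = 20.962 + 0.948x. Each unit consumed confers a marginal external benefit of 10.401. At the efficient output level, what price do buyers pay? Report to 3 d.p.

Social marginal benefit = demand + MEB = 223.900 - 0.688x.
Set SMB = MC: 223.900 - 0.688x = 20.962 + 0.948x → x* = 124.0452.
Consumer price on the demand curve at x*: 213.499 − 0.688×124.0452 = 128.1559.

P = 128.156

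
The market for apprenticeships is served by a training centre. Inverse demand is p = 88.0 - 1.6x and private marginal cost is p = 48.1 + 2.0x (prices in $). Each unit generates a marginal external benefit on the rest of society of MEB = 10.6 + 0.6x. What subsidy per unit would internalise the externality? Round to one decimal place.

Social marginal cost = private MC − MEB = 37.5 + 1.4x.
Set SMC = demand: 37.5 + 1.4x = 88.0 - 1.6x → x* = 16.8333.
The Pigouvian subsidy equals MEB at x*: 10.6 + 0.6×16.8333 = 20.7000.

subsidy = $20.7 per unit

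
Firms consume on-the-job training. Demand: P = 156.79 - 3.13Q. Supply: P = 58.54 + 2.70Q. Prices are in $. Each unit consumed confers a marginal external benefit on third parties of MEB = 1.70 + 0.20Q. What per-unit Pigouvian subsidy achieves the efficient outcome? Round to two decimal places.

Social marginal benefit = demand + MEB = 158.49 - 2.93Q.
Set SMB = MC: 158.49 - 2.93Q = 58.54 + 2.70Q → Q* = 17.7531.
The Pigouvian subsidy equals MEB at Q*: 1.70 + 0.20×17.7531 = 5.2506.

subsidy = $5.25 per unit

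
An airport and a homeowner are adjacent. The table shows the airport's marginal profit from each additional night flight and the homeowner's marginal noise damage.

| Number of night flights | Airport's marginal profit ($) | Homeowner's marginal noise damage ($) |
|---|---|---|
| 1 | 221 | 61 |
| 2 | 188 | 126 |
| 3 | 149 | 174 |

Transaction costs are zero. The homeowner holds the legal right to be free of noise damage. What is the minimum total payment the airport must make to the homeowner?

Efficient level: marginal profit ≥ marginal noise damage through level 2, so k* = 2.
With the homeowner holding the right, the airport must at least compensate total damage at k*: 61 + 126 = 187.

$187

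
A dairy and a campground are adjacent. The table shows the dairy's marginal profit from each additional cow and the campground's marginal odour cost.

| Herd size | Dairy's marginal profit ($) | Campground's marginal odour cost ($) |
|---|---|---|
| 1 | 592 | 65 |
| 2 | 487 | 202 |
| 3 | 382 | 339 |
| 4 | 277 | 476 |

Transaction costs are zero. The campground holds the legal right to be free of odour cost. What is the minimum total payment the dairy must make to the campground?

$606

Efficient level: marginal profit ≥ marginal odour cost through level 3, so k* = 3.
With the campground holding the right, the dairy must at least compensate total damage at k*: 65 + 202 + 339 = 606.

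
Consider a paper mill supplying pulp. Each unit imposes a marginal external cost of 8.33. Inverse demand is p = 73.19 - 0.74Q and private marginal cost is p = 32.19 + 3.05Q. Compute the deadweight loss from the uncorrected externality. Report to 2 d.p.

DWL = 9.15

Market equilibrium (private): 32.19 + 3.05Q = 73.19 - 0.74Q → Q_m = 10.8179.
Social marginal cost = private MC + MEC = 40.52 + 3.05Q.
Set SMC = demand: 40.52 + 3.05Q = 73.19 - 0.74Q → Q* = 8.6201.
Between Q* and Q_m the wedge SMC − demand runs linearly from 0 to MEC(Q_m), so the loss is a triangle.
DWL = ½ × 2.1978 × 8.3300 = 9.1538.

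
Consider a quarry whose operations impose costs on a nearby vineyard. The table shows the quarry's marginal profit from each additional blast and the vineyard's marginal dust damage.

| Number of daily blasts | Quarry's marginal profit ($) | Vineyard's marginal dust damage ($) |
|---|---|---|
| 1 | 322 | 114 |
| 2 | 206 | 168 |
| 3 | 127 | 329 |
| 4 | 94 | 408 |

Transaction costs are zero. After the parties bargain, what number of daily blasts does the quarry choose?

2

Bargaining reaches the level where marginal profit last exceeds marginal dust damage.
That holds through level 2 (206 ≥ 168) but not at 3 (127 < 329).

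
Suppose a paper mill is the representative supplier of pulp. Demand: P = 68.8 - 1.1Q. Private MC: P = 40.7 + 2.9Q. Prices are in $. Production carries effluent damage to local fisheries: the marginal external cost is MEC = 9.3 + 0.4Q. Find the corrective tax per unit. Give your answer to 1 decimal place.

tax = $11.0 per unit

Social marginal cost = private MC + MEC = 50.0 + 3.3Q.
Set SMC = demand: 50.0 + 3.3Q = 68.8 - 1.1Q → Q* = 4.2727.
The Pigouvian tax equals MEC at Q*: 9.3 + 0.4×4.2727 = 11.0091.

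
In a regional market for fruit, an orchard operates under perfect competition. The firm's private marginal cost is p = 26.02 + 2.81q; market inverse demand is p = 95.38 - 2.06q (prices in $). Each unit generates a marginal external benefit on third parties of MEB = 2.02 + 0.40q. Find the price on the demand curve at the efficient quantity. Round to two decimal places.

P = $62.48

Social marginal cost = private MC − MEB = 24.00 + 2.41q.
Set SMC = demand: 24.00 + 2.41q = 95.38 - 2.06q → q* = 15.9687.
Consumer price on the demand curve at q*: 95.38 − 2.06×15.9687 = 62.4845.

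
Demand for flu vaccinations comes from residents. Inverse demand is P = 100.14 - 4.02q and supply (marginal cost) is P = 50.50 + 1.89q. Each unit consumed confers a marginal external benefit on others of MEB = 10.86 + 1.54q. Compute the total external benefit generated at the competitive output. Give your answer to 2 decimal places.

145.54

Market equilibrium (private): 50.50 + 1.89q = 100.14 - 4.02q → q_m = 8.3993.
Total external benefit = ∫₀^{q_m} (10.86 + 1.54q) dq = 10.86×8.3993 + ½×1.54×8.3993² = 145.5385.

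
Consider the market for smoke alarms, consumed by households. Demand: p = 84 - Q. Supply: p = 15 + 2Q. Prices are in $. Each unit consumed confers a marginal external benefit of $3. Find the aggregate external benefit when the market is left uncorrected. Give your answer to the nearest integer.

$69

Market equilibrium (private): 15 + 2Q = 84 - Q → Q_m = 23.0000.
Total external benefit = MEB × Q_m = 3 × 23.0000 = 69.0000.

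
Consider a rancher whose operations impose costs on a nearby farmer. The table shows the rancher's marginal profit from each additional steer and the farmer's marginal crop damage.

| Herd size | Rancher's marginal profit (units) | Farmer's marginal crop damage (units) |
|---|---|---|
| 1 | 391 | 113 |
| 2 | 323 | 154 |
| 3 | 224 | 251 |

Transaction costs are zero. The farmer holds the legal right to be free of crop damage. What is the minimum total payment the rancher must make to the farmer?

Efficient level: marginal profit ≥ marginal crop damage through level 2, so k* = 2.
With the farmer holding the right, the rancher must at least compensate total damage at k*: 113 + 154 = 267.

267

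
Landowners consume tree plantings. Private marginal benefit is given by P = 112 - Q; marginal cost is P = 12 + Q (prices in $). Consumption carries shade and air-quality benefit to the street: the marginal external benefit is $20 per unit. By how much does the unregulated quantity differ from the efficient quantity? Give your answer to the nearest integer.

10 units

Market equilibrium (private): 12 + Q = 112 - Q → Q_m = 50.0000.
Social marginal benefit = demand + MEB = 132 - Q.
Set SMB = MC: 132 - Q = 12 + Q → Q* = 60.0000.
Gap = |50.0000 − 60.0000| = 10.0000.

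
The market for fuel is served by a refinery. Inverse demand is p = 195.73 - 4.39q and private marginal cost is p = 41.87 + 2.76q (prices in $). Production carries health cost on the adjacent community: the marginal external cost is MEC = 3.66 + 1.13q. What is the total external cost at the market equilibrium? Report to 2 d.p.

$340.39

Market equilibrium (private): 41.87 + 2.76q = 195.73 - 4.39q → q_m = 21.5189.
Total external cost = ∫₀^{q_m} (3.66 + 1.13q) dq = 3.66×21.5189 + ½×1.13×21.5189² = 340.3898.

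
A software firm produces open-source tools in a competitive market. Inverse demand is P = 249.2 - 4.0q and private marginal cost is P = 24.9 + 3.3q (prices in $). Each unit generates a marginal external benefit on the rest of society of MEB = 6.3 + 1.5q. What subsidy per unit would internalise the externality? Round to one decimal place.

Social marginal cost = private MC − MEB = 18.6 + 1.8q.
Set SMC = demand: 18.6 + 1.8q = 249.2 - 4.0q → q* = 39.7586.
The Pigouvian subsidy equals MEB at q*: 6.3 + 1.5×39.7586 = 65.9379.

subsidy = $65.9 per unit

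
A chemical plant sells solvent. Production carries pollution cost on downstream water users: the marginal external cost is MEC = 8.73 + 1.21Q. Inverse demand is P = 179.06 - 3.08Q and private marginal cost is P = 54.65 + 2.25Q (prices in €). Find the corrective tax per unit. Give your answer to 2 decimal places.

tax = €30.13 per unit

Social marginal cost = private MC + MEC = 63.38 + 3.46Q.
Set SMC = demand: 63.38 + 3.46Q = 179.06 - 3.08Q → Q* = 17.6881.
The Pigouvian tax equals MEC at Q*: 8.73 + 1.21×17.6881 = 30.1326.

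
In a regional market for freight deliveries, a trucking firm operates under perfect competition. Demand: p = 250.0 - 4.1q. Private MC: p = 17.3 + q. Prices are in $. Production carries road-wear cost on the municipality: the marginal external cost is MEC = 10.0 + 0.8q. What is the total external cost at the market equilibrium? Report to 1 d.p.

Market equilibrium (private): 17.3 + q = 250.0 - 4.1q → q_m = 45.6275.
Total external cost = ∫₀^{q_m} (10.0 + 0.8q) dq = 10.0×45.6275 + ½×0.8×45.6275² = 1289.0225.

$1289.0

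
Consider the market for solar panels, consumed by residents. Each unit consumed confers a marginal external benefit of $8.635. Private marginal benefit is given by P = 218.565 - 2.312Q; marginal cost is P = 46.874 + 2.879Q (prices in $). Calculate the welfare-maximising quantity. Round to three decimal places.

Q* = 34.738

Social marginal benefit = demand + MEB = 227.200 - 2.312Q.
Set SMB = MC: 227.200 - 2.312Q = 46.874 + 2.879Q → Q* = 34.7382.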